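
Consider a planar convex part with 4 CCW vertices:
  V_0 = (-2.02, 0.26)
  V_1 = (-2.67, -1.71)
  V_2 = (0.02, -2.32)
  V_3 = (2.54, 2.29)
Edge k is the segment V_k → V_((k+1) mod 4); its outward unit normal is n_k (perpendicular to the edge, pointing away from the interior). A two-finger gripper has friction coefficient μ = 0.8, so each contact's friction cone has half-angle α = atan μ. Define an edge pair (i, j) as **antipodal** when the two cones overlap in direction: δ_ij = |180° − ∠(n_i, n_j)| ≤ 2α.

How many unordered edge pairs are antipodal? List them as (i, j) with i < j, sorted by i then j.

count = 3; pairs: (0,2), (1,3), (2,3)

α = atan 0.8 = 38.66°;  2α = 77.32°
n_0 = (-0.9496, +0.3133)
n_1 = (-0.2212, -0.9752)
n_2 = (+0.8775, -0.4797)
n_3 = (-0.4067, +0.9136)
  (0,1): δ = 84.52°  ·
  (0,2): δ = 10.40°  ✓
  (0,3): δ = 132.26°  ·
  (1,2): δ = 105.89°  ·
  (1,3): δ = 36.77°  ✓
  (2,3): δ = 37.34°  ✓
antipodal pairs: 3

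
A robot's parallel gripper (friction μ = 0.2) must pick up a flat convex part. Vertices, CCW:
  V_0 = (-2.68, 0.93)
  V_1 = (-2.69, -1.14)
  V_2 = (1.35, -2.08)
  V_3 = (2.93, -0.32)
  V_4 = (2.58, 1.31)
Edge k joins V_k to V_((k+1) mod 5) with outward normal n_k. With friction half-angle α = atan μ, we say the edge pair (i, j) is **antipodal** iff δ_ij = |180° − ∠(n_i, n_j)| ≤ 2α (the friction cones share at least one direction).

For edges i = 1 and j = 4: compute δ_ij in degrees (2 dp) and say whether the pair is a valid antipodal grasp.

δ = 17.23°, valid

α = atan 0.2 = 11.31°;  2α = 22.62°
edge 1: e_1 = (+4.04, -0.94);  n_1 = (-0.2266, -0.9740)
edge 4: e_4 = (-5.26, -0.38);  n_4 = (-0.0721, +0.9974)
∠(n_1, n_4) = 162.77°
δ = |180° − 162.77°| = 17.23°
17.23° ≤ 2α = 22.62°  →  valid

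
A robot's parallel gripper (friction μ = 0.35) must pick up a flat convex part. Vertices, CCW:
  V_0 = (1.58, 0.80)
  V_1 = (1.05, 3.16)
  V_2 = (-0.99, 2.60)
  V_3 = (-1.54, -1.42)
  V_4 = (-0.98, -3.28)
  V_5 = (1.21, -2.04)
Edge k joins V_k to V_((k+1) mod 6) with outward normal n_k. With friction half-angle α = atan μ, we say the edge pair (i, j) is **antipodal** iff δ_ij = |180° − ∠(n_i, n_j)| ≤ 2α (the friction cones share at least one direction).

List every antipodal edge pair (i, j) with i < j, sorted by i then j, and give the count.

α = atan 0.35 = 19.29°;  2α = 38.58°
n_0 = (+0.9757, +0.2191)
n_1 = (-0.2647, +0.9643)
n_2 = (-0.9908, +0.1356)
n_3 = (-0.9575, -0.2883)
n_4 = (+0.4927, -0.8702)
n_5 = (+0.9916, -0.1292)
  (0,1): δ = 87.31°  ·
  (0,2): δ = 20.45°  ✓
  (0,3): δ = 4.10°  ✓
  (0,4): δ = 106.86°  ·
  (0,5): δ = 159.92°  ·
  (1,2): δ = 113.14°  ·
  (1,3): δ = 88.59°  ·
  (1,4): δ = 14.17°  ✓
  (1,5): δ = 67.23°  ·
  (2,3): δ = 155.45°  ·
  (2,4): δ = 52.69°  ·
  (2,5): δ = 0.37°  ✓
  (3,4): δ = 77.24°  ·
  (3,5): δ = 24.18°  ✓
  (4,5): δ = 126.94°  ·
antipodal pairs: 5

count = 5; pairs: (0,2), (0,3), (1,4), (2,5), (3,5)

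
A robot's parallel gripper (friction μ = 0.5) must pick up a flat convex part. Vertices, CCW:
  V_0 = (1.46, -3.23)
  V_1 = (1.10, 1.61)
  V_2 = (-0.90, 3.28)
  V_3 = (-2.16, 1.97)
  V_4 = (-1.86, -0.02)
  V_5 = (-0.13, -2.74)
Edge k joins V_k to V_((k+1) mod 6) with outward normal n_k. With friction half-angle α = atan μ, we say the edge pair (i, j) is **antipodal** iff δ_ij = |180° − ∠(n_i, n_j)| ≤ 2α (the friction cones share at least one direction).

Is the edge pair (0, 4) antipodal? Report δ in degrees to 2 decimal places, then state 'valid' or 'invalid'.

α = atan 0.5 = 26.57°;  2α = 53.13°
edge 0: e_0 = (-0.36, +4.84);  n_0 = (+0.9972, +0.0742)
edge 4: e_4 = (+1.73, -2.72);  n_4 = (-0.8438, -0.5367)
∠(n_0, n_4) = 151.80°
δ = |180° − 151.80°| = 28.20°
28.20° ≤ 2α = 53.13°  →  valid

δ = 28.20°, valid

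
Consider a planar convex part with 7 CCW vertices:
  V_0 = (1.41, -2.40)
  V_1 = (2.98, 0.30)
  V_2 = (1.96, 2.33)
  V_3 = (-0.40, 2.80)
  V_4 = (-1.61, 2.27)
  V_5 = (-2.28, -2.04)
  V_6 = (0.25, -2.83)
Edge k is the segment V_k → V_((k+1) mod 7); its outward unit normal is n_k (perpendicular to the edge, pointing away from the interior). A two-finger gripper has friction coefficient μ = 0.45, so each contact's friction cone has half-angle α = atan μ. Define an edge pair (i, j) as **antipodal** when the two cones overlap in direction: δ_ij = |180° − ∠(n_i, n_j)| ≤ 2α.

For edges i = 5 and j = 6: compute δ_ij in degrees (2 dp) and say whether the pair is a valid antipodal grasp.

δ = 142.32°, invalid

α = atan 0.45 = 24.23°;  2α = 48.46°
edge 5: e_5 = (+2.53, -0.79);  n_5 = (-0.2981, -0.9545)
edge 6: e_6 = (+1.16, +0.43);  n_6 = (+0.3476, -0.9377)
∠(n_5, n_6) = 37.68°
δ = |180° − 37.68°| = 142.32°
142.32° > 2α = 48.46°  →  invalid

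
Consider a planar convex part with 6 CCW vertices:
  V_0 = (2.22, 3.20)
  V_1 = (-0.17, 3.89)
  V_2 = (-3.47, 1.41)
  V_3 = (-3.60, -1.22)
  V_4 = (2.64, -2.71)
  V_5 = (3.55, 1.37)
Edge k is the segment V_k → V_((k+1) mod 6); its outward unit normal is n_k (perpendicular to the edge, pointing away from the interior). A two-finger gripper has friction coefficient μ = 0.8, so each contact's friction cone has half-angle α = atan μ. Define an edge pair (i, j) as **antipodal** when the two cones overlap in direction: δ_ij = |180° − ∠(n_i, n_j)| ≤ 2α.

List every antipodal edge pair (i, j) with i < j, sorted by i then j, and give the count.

count = 7; pairs: (0,2), (0,3), (1,3), (1,4), (2,4), (2,5), (3,5)

α = atan 0.8 = 38.66°;  2α = 77.32°
n_0 = (+0.2774, +0.9608)
n_1 = (-0.6008, +0.7994)
n_2 = (-0.9988, +0.0494)
n_3 = (-0.2323, -0.9727)
n_4 = (+0.9760, -0.2177)
n_5 = (+0.8089, +0.5879)
  (0,1): δ = 126.97°  ·
  (0,2): δ = 76.73°  ✓
  (0,3): δ = 2.67°  ✓
  (0,4): δ = 93.53°  ·
  (0,5): δ = 142.11°  ·
  (1,2): δ = 129.76°  ·
  (1,3): δ = 50.36°  ✓
  (1,4): δ = 40.50°  ✓
  (1,5): δ = 89.08°  ·
  (2,3): δ = 100.60°  ·
  (2,4): δ = 9.74°  ✓
  (2,5): δ = 38.84°  ✓
  (3,4): δ = 89.14°  ·
  (3,5): δ = 40.56°  ✓
  (4,5): δ = 131.42°  ·
antipodal pairs: 7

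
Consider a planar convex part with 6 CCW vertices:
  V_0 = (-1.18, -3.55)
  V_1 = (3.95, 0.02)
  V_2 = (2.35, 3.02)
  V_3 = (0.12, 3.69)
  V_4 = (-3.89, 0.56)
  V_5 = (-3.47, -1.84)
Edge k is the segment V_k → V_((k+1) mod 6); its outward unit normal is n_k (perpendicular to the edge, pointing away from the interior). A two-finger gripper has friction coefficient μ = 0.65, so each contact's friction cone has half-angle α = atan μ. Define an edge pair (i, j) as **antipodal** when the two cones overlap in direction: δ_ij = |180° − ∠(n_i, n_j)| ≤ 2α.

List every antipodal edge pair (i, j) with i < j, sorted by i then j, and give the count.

α = atan 0.65 = 33.02°;  2α = 66.05°
n_0 = (+0.5712, -0.8208)
n_1 = (+0.8824, +0.4706)
n_2 = (+0.2877, +0.9577)
n_3 = (-0.6153, +0.7883)
n_4 = (-0.9850, -0.1724)
n_5 = (-0.5983, -0.8013)
  (0,1): δ = 96.76°  ·
  (0,2): δ = 51.56°  ✓
  (0,3): δ = 3.14°  ✓
  (0,4): δ = 65.09°  ✓
  (0,5): δ = 108.42°  ·
  (1,2): δ = 134.80°  ·
  (1,3): δ = 80.10°  ·
  (1,4): δ = 18.15°  ✓
  (1,5): δ = 25.18°  ✓
  (2,3): δ = 125.30°  ·
  (2,4): δ = 63.35°  ✓
  (2,5): δ = 20.03°  ✓
  (3,4): δ = 118.05°  ·
  (3,5): δ = 74.72°  ·
  (4,5): δ = 136.68°  ·
antipodal pairs: 7

count = 7; pairs: (0,2), (0,3), (0,4), (1,4), (1,5), (2,4), (2,5)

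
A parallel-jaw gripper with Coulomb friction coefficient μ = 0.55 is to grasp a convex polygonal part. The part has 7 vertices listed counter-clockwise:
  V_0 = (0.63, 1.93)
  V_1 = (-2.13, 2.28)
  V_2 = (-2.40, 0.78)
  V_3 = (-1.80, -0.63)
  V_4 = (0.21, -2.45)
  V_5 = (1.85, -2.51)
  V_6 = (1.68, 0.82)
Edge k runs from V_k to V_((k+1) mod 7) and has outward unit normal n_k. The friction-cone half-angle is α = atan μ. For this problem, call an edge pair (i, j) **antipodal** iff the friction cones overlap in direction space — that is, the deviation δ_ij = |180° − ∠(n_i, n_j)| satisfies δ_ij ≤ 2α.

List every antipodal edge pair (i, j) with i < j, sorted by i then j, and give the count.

α = atan 0.55 = 28.81°;  2α = 57.62°
n_0 = (+0.1258, +0.9921)
n_1 = (-0.9842, +0.1772)
n_2 = (-0.9202, -0.3916)
n_3 = (-0.6712, -0.7413)
n_4 = (-0.0366, -0.9993)
n_5 = (+0.9987, +0.0510)
n_6 = (+0.7265, +0.6872)
  (0,1): δ = 92.98°  ·
  (0,2): δ = 59.72°  ·
  (0,3): δ = 34.93°  ✓
  (0,4): δ = 5.13°  ✓
  (0,5): δ = 100.15°  ·
  (0,6): δ = 140.64°  ·
  (1,2): δ = 146.74°  ·
  (1,3): δ = 121.96°  ·
  (1,4): δ = 81.89°  ·
  (1,5): δ = 13.13°  ✓
  (1,6): δ = 53.61°  ✓
  (2,3): δ = 155.21°  ·
  (2,4): δ = 115.15°  ·
  (2,5): δ = 20.13°  ✓
  (2,6): δ = 20.36°  ✓
  (3,4): δ = 139.94°  ·
  (3,5): δ = 44.92°  ✓
  (3,6): δ = 4.43°  ✓
  (4,5): δ = 84.98°  ·
  (4,6): δ = 44.50°  ✓
  (5,6): δ = 139.51°  ·
antipodal pairs: 9

count = 9; pairs: (0,3), (0,4), (1,5), (1,6), (2,5), (2,6), (3,5), (3,6), (4,6)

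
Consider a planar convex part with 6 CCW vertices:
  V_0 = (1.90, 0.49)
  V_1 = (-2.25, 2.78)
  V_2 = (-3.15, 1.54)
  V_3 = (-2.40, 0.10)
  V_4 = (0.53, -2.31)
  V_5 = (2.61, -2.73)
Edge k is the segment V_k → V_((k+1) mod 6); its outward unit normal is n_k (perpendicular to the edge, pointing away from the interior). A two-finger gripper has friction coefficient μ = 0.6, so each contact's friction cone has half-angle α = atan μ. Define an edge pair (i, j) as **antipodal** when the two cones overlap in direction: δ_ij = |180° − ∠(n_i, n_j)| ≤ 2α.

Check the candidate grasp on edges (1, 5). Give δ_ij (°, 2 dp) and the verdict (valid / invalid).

α = atan 0.6 = 30.96°;  2α = 61.93°
edge 1: e_1 = (-0.90, -1.24);  n_1 = (-0.8093, +0.5874)
edge 5: e_5 = (-0.71, +3.22);  n_5 = (+0.9765, +0.2153)
∠(n_1, n_5) = 131.59°
δ = |180° − 131.59°| = 48.41°
48.41° ≤ 2α = 61.93°  →  valid

δ = 48.41°, valid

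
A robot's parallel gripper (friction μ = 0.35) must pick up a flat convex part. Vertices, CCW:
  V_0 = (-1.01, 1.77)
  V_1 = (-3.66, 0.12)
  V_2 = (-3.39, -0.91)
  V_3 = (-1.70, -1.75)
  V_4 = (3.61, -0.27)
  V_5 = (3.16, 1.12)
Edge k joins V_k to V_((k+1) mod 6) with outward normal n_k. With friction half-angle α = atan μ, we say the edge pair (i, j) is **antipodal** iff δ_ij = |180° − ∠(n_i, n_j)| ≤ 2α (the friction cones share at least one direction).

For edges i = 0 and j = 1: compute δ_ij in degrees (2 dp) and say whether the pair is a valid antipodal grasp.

α = atan 0.35 = 19.29°;  2α = 38.58°
edge 0: e_0 = (-2.65, -1.65);  n_0 = (-0.5286, +0.8489)
edge 1: e_1 = (+0.27, -1.03);  n_1 = (-0.9673, -0.2536)
∠(n_0, n_1) = 72.78°
δ = |180° − 72.78°| = 107.22°
107.22° > 2α = 38.58°  →  invalid

δ = 107.22°, invalid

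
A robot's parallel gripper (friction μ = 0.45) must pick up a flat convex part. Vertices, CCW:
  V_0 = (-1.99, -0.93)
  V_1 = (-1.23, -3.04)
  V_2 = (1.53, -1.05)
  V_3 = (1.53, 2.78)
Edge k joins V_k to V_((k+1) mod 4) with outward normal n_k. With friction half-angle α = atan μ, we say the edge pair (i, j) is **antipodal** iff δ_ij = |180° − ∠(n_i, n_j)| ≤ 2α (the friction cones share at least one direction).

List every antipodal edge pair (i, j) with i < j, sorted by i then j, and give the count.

count = 3; pairs: (0,2), (1,3), (2,3)

α = atan 0.45 = 24.23°;  2α = 48.46°
n_0 = (-0.9408, -0.3389)
n_1 = (+0.5848, -0.8111)
n_2 = (+1.0000, -0.0000)
n_3 = (-0.7254, +0.6883)
  (0,1): δ = 74.02°  ·
  (0,2): δ = 19.81°  ✓
  (0,3): δ = 116.70°  ·
  (1,2): δ = 125.79°  ·
  (1,3): δ = 10.71°  ✓
  (2,3): δ = 43.49°  ✓
antipodal pairs: 3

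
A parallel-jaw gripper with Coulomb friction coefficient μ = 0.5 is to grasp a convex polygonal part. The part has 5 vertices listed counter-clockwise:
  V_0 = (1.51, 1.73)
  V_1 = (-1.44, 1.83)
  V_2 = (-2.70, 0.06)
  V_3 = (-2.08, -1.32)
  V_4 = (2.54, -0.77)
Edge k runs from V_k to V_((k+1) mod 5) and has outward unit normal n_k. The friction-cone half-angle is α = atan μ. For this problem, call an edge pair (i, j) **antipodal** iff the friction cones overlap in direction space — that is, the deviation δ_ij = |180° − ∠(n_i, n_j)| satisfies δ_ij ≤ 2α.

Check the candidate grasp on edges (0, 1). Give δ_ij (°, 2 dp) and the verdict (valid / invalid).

δ = 123.50°, invalid

α = atan 0.5 = 26.57°;  2α = 53.13°
edge 0: e_0 = (-2.95, +0.10);  n_0 = (+0.0339, +0.9994)
edge 1: e_1 = (-1.26, -1.77);  n_1 = (-0.8147, +0.5799)
∠(n_0, n_1) = 56.50°
δ = |180° − 56.50°| = 123.50°
123.50° > 2α = 53.13°  →  invalid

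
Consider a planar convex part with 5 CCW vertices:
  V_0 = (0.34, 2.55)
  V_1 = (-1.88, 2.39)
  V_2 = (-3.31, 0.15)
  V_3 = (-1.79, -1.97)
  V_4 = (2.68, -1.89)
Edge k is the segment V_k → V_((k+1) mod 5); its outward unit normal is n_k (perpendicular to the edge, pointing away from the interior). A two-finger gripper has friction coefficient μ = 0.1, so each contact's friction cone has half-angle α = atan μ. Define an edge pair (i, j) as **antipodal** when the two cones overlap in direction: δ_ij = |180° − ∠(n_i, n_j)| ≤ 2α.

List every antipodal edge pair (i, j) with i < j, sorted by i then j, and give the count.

α = atan 0.1 = 5.71°;  2α = 11.42°
n_0 = (-0.0719, +0.9974)
n_1 = (-0.8429, +0.5381)
n_2 = (-0.8127, -0.5827)
n_3 = (+0.0179, -0.9998)
n_4 = (+0.8847, +0.4662)
  (0,1): δ = 126.68°  ·
  (0,2): δ = 58.48°  ·
  (0,3): δ = 3.10°  ✓
  (0,4): δ = 113.67°  ·
  (1,2): δ = 111.81°  ·
  (1,3): δ = 56.42°  ·
  (1,4): δ = 60.34°  ·
  (2,3): δ = 124.61°  ·
  (2,4): δ = 7.85°  ✓
  (3,4): δ = 63.23°  ·
antipodal pairs: 2

count = 2; pairs: (0,3), (2,4)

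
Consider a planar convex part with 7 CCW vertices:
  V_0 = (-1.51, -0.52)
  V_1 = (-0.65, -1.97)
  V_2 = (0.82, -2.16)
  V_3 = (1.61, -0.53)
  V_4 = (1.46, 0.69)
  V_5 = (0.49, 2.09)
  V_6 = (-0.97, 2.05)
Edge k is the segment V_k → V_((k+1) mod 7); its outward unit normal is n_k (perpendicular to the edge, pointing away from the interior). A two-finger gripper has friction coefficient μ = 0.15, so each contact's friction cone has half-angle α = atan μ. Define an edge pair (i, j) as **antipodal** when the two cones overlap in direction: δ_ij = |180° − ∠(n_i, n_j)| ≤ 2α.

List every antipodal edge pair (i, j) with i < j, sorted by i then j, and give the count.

count = 3; pairs: (0,4), (1,5), (2,6)

α = atan 0.15 = 8.53°;  2α = 17.06°
n_0 = (-0.8601, -0.5101)
n_1 = (-0.1282, -0.9918)
n_2 = (+0.8999, -0.4361)
n_3 = (+0.9925, +0.1220)
n_4 = (+0.8220, +0.5695)
n_5 = (-0.0274, +0.9996)
n_6 = (-0.9786, +0.2056)
  (0,1): δ = 128.04°  ·
  (0,2): δ = 56.53°  ·
  (0,3): δ = 23.66°  ·
  (0,4): δ = 4.04°  ✓
  (0,5): δ = 60.90°  ·
  (0,6): δ = 137.46°  ·
  (1,2): δ = 108.49°  ·
  (1,3): δ = 75.63°  ·
  (1,4): δ = 47.92°  ·
  (1,5): δ = 8.93°  ✓
  (1,6): δ = 85.50°  ·
  (2,3): δ = 147.13°  ·
  (2,4): δ = 119.43°  ·
  (2,5): δ = 62.57°  ·
  (2,6): δ = 13.99°  ✓
  (3,4): δ = 152.29°  ·
  (3,5): δ = 95.44°  ·
  (3,6): δ = 18.88°  ·
  (4,5): δ = 123.15°  ·
  (4,6): δ = 46.58°  ·
  (5,6): δ = 103.44°  ·
antipodal pairs: 3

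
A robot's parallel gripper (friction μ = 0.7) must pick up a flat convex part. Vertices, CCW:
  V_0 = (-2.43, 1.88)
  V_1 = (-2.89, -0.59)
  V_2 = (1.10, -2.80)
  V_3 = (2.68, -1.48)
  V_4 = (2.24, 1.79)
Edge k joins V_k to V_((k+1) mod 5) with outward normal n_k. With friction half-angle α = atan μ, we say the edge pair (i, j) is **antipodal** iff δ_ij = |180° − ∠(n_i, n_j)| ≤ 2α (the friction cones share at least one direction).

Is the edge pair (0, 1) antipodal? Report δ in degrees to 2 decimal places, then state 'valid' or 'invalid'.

α = atan 0.7 = 34.99°;  2α = 69.98°
edge 0: e_0 = (-0.46, -2.47);  n_0 = (-0.9831, +0.1831)
edge 1: e_1 = (+3.99, -2.21);  n_1 = (-0.4845, -0.8748)
∠(n_0, n_1) = 71.57°
δ = |180° − 71.57°| = 108.43°
108.43° > 2α = 69.98°  →  invalid

δ = 108.43°, invalid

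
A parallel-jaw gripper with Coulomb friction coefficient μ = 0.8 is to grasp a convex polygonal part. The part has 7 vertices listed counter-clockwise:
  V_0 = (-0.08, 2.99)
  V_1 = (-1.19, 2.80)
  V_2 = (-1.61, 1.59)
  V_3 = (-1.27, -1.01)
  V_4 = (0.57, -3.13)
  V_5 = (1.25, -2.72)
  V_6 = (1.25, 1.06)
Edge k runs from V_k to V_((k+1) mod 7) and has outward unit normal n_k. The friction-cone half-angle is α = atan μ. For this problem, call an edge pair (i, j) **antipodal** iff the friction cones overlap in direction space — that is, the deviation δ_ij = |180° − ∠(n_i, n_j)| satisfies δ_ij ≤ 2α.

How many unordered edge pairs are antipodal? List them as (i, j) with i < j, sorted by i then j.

count = 10; pairs: (0,3), (0,4), (1,4), (1,5), (1,6), (2,4), (2,5), (2,6), (3,5), (3,6)

α = atan 0.8 = 38.66°;  2α = 77.32°
n_0 = (-0.1687, +0.9857)
n_1 = (-0.9447, +0.3279)
n_2 = (-0.9916, -0.1297)
n_3 = (-0.7552, -0.6555)
n_4 = (+0.5163, -0.8564)
n_5 = (+1.0000, -0.0000)
n_6 = (+0.8234, +0.5674)
  (0,1): δ = 118.86°  ·
  (0,2): δ = 92.26°  ·
  (0,3): δ = 58.76°  ✓
  (0,4): δ = 21.37°  ✓
  (0,5): δ = 80.29°  ·
  (0,6): δ = 114.86°  ·
  (1,2): δ = 153.41°  ·
  (1,3): δ = 119.90°  ·
  (1,4): δ = 39.77°  ✓
  (1,5): δ = 19.14°  ✓
  (1,6): δ = 53.71°  ✓
  (2,3): δ = 146.49°  ·
  (2,4): δ = 66.36°  ✓
  (2,5): δ = 7.45°  ✓
  (2,6): δ = 27.12°  ✓
  (3,4): δ = 99.87°  ·
  (3,5): δ = 40.96°  ✓
  (3,6): δ = 6.38°  ✓
  (4,5): δ = 121.09°  ·
  (4,6): δ = 86.52°  ·
  (5,6): δ = 145.43°  ·
antipodal pairs: 10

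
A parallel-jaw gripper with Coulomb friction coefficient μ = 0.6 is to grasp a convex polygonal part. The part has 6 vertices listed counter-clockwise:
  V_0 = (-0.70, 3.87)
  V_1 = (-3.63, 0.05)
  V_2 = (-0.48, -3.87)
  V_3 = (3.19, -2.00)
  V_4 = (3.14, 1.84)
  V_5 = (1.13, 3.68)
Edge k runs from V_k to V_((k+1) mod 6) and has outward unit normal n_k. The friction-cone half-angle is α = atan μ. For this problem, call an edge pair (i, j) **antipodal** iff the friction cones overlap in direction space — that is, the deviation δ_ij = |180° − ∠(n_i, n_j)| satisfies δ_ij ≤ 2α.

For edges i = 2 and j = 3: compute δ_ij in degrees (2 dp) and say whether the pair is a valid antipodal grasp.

α = atan 0.6 = 30.96°;  2α = 61.93°
edge 2: e_2 = (+3.67, +1.87);  n_2 = (+0.4540, -0.8910)
edge 3: e_3 = (-0.05, +3.84);  n_3 = (+0.9999, +0.0130)
∠(n_2, n_3) = 63.75°
δ = |180° − 63.75°| = 116.25°
116.25° > 2α = 61.93°  →  invalid

δ = 116.25°, invalid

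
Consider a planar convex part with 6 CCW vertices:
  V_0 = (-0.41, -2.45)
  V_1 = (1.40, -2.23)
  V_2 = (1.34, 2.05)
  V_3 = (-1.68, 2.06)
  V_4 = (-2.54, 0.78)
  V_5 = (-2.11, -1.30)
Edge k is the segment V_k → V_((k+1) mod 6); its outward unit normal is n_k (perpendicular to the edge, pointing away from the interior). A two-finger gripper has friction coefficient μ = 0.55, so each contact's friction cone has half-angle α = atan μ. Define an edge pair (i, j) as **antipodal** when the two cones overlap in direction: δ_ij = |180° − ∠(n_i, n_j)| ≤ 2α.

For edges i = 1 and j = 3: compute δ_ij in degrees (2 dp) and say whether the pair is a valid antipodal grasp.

α = atan 0.55 = 28.81°;  2α = 57.62°
edge 1: e_1 = (-0.06, +4.28);  n_1 = (+0.9999, +0.0140)
edge 3: e_3 = (-0.86, -1.28);  n_3 = (-0.8300, +0.5577)
∠(n_1, n_3) = 145.30°
δ = |180° − 145.30°| = 34.70°
34.70° ≤ 2α = 57.62°  →  valid

δ = 34.70°, valid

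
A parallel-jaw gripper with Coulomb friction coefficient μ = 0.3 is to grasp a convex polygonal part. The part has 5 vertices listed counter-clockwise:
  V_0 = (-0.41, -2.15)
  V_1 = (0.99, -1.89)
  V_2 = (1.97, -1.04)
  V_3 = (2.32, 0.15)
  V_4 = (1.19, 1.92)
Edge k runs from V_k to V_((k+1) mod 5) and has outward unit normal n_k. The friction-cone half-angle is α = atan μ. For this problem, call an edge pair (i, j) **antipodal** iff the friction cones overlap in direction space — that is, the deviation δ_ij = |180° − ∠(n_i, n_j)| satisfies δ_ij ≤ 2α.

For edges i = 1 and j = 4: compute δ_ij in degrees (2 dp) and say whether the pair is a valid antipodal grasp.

α = atan 0.3 = 16.70°;  2α = 33.40°
edge 1: e_1 = (+0.98, +0.85);  n_1 = (+0.6552, -0.7554)
edge 4: e_4 = (-1.60, -4.07);  n_4 = (-0.9307, +0.3659)
∠(n_1, n_4) = 152.40°
δ = |180° − 152.40°| = 27.60°
27.60° ≤ 2α = 33.40°  →  valid

δ = 27.60°, valid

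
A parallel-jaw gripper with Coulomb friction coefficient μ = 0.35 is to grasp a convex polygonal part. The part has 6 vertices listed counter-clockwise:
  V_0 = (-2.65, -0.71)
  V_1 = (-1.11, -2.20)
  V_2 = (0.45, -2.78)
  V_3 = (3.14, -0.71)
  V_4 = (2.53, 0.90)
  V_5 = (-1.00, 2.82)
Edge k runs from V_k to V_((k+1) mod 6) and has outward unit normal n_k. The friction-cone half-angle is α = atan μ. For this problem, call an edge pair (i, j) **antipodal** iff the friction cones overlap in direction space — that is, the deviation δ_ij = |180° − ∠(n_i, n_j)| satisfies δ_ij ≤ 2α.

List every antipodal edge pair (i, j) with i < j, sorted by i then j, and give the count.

α = atan 0.35 = 19.29°;  2α = 38.58°
n_0 = (-0.6953, -0.7187)
n_1 = (-0.3485, -0.9373)
n_2 = (+0.6099, -0.7925)
n_3 = (+0.9351, +0.3543)
n_4 = (+0.4778, +0.8785)
n_5 = (-0.9059, +0.4234)
  (0,1): δ = 156.34°  ·
  (0,2): δ = 98.37°  ·
  (0,3): δ = 25.19°  ✓
  (0,4): δ = 15.51°  ✓
  (0,5): δ = 109.00°  ·
  (1,2): δ = 122.03°  ·
  (1,3): δ = 48.85°  ·
  (1,4): δ = 8.15°  ✓
  (1,5): δ = 85.34°  ·
  (2,3): δ = 106.83°  ·
  (2,4): δ = 66.12°  ·
  (2,5): δ = 27.37°  ✓
  (3,4): δ = 139.29°  ·
  (3,5): δ = 45.80°  ·
  (4,5): δ = 86.51°  ·
antipodal pairs: 4

count = 4; pairs: (0,3), (0,4), (1,4), (2,5)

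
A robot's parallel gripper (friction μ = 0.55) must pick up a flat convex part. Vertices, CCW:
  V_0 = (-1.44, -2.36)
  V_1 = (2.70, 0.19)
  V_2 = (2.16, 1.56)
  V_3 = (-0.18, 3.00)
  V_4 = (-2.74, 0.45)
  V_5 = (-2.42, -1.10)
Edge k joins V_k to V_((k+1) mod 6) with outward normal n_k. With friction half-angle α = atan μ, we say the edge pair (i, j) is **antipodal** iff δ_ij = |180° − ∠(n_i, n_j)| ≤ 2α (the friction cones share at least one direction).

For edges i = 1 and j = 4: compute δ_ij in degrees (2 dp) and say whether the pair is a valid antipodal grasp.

δ = 9.85°, valid

α = atan 0.55 = 28.81°;  2α = 57.62°
edge 1: e_1 = (-0.54, +1.37);  n_1 = (+0.9303, +0.3667)
edge 4: e_4 = (+0.32, -1.55);  n_4 = (-0.9793, -0.2022)
∠(n_1, n_4) = 170.15°
δ = |180° − 170.15°| = 9.85°
9.85° ≤ 2α = 57.62°  →  valid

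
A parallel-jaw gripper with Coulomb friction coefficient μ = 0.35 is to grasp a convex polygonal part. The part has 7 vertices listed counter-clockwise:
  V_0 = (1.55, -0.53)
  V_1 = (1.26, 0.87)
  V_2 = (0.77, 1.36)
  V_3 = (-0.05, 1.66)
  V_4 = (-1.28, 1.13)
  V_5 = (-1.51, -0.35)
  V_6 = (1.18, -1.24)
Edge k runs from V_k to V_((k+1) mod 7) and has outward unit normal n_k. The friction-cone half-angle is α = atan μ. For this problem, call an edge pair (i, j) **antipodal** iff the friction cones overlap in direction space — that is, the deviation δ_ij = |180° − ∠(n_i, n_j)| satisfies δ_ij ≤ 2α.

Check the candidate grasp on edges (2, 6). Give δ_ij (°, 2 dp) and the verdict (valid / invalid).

δ = 82.57°, invalid

α = atan 0.35 = 19.29°;  2α = 38.58°
edge 2: e_2 = (-0.82, +0.30);  n_2 = (+0.3436, +0.9391)
edge 6: e_6 = (+0.37, +0.71);  n_6 = (+0.8868, -0.4621)
∠(n_2, n_6) = 97.43°
δ = |180° − 97.43°| = 82.57°
82.57° > 2α = 38.58°  →  invalid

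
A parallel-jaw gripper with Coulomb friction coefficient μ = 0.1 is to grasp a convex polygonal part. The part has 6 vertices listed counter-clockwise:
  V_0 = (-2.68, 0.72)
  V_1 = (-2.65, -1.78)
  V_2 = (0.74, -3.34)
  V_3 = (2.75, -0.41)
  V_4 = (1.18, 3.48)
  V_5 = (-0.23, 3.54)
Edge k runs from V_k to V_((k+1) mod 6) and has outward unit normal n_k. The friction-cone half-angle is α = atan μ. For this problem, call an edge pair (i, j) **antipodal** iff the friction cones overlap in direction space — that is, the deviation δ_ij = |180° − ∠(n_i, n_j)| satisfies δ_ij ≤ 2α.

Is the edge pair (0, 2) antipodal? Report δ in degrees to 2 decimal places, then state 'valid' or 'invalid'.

δ = 35.14°, invalid

α = atan 0.1 = 5.71°;  2α = 11.42°
edge 0: e_0 = (+0.03, -2.50);  n_0 = (-0.9999, -0.0120)
edge 2: e_2 = (+2.01, +2.93);  n_2 = (+0.8246, -0.5657)
∠(n_0, n_2) = 144.86°
δ = |180° − 144.86°| = 35.14°
35.14° > 2α = 11.42°  →  invalid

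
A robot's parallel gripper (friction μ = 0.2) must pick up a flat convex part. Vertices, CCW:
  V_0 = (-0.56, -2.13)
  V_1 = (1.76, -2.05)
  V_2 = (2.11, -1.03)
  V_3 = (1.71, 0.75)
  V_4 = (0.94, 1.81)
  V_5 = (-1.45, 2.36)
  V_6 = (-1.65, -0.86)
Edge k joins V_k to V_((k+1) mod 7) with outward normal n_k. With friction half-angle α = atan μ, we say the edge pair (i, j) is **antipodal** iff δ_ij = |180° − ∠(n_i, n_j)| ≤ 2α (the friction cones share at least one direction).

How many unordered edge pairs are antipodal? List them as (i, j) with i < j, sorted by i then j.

count = 4; pairs: (0,4), (1,5), (2,5), (3,6)

α = atan 0.2 = 11.31°;  2α = 22.62°
n_0 = (+0.0345, -0.9994)
n_1 = (+0.9459, -0.3246)
n_2 = (+0.9757, +0.2193)
n_3 = (+0.8091, +0.5877)
n_4 = (+0.2243, +0.9745)
n_5 = (-0.9981, +0.0620)
n_6 = (-0.7588, -0.6513)
  (0,1): δ = 110.91°  ·
  (0,2): δ = 79.31°  ·
  (0,3): δ = 55.98°  ·
  (0,4): δ = 14.93°  ✓
  (0,5): δ = 84.47°  ·
  (0,6): δ = 128.66°  ·
  (1,2): δ = 148.40°  ·
  (1,3): δ = 125.07°  ·
  (1,4): δ = 84.02°  ·
  (1,5): δ = 15.38°  ✓
  (1,6): δ = 59.58°  ·
  (2,3): δ = 156.67°  ·
  (2,4): δ = 115.62°  ·
  (2,5): δ = 16.22°  ✓
  (2,6): δ = 27.97°  ·
  (3,4): δ = 138.95°  ·
  (3,5): δ = 39.55°  ·
  (3,6): δ = 4.64°  ✓
  (4,5): δ = 80.59°  ·
  (4,6): δ = 36.40°  ·
  (5,6): δ = 135.81°  ·
antipodal pairs: 4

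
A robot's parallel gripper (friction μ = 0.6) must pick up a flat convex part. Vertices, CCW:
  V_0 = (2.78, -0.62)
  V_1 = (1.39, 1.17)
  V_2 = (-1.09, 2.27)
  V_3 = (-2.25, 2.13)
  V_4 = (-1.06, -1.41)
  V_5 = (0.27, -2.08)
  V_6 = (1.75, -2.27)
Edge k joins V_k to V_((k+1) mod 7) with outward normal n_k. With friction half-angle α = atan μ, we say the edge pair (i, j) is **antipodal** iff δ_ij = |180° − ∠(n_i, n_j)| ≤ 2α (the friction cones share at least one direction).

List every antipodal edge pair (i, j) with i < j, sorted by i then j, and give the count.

count = 10; pairs: (0,3), (0,4), (0,5), (1,3), (1,4), (1,5), (2,4), (2,5), (2,6), (3,6)

α = atan 0.6 = 30.96°;  2α = 61.93°
n_0 = (+0.7898, +0.6133)
n_1 = (+0.4055, +0.9141)
n_2 = (-0.1198, +0.9928)
n_3 = (-0.9479, -0.3186)
n_4 = (-0.4499, -0.8931)
n_5 = (-0.1273, -0.9919)
n_6 = (+0.8483, -0.5295)
  (0,1): δ = 151.75°  ·
  (0,2): δ = 120.95°  ·
  (0,3): δ = 19.25°  ✓
  (0,4): δ = 25.43°  ✓
  (0,5): δ = 44.85°  ✓
  (0,6): δ = 110.20°  ·
  (1,2): δ = 149.20°  ·
  (1,3): δ = 47.50°  ✓
  (1,4): δ = 2.82°  ✓
  (1,5): δ = 16.60°  ✓
  (1,6): δ = 81.95°  ·
  (2,3): δ = 78.30°  ·
  (2,4): δ = 33.62°  ✓
  (2,5): δ = 14.20°  ✓
  (2,6): δ = 51.14°  ✓
  (3,4): δ = 135.32°  ·
  (3,5): δ = 115.90°  ·
  (3,6): δ = 50.55°  ✓
  (4,5): δ = 160.58°  ·
  (4,6): δ = 95.24°  ·
  (5,6): δ = 114.66°  ·
antipodal pairs: 10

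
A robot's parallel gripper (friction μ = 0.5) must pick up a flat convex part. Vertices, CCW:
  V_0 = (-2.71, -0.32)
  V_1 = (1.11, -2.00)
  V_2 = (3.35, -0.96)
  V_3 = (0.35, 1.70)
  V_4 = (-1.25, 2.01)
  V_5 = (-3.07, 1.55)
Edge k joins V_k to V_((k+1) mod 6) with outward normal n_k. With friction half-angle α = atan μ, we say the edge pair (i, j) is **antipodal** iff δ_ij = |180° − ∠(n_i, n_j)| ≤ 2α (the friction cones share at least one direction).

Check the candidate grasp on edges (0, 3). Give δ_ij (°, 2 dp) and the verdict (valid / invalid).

δ = 12.77°, valid

α = atan 0.5 = 26.57°;  2α = 53.13°
edge 0: e_0 = (+3.82, -1.68);  n_0 = (-0.4026, -0.9154)
edge 3: e_3 = (-1.60, +0.31);  n_3 = (+0.1902, +0.9817)
∠(n_0, n_3) = 167.23°
δ = |180° − 167.23°| = 12.77°
12.77° ≤ 2α = 53.13°  →  valid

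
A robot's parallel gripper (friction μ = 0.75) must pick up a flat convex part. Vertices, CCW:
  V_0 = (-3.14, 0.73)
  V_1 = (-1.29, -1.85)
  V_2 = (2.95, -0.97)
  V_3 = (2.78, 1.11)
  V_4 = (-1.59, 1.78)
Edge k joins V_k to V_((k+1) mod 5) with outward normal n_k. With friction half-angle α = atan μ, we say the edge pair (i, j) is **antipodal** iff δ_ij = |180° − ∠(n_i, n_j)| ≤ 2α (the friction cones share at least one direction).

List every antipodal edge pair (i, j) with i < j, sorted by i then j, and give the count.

count = 5; pairs: (0,2), (0,3), (1,3), (1,4), (2,4)

α = atan 0.75 = 36.87°;  2α = 73.74°
n_0 = (-0.8127, -0.5827)
n_1 = (+0.2032, -0.9791)
n_2 = (+0.9967, +0.0815)
n_3 = (+0.1515, +0.9885)
n_4 = (-0.5608, +0.8279)
  (0,1): δ = 113.92°  ·
  (0,2): δ = 30.97°  ✓
  (0,3): δ = 45.64°  ✓
  (0,4): δ = 88.47°  ·
  (1,2): δ = 97.05°  ·
  (1,3): δ = 20.44°  ✓
  (1,4): δ = 22.39°  ✓
  (2,3): δ = 103.39°  ·
  (2,4): δ = 60.56°  ✓
  (3,4): δ = 137.17°  ·
antipodal pairs: 5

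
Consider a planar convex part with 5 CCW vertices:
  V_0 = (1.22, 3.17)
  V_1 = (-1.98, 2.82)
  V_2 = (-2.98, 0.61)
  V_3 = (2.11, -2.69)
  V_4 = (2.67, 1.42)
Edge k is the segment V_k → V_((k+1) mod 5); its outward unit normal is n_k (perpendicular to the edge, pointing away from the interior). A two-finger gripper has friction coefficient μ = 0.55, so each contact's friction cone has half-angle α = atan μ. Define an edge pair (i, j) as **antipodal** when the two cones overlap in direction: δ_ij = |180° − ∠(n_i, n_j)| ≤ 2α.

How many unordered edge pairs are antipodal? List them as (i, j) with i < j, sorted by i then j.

count = 3; pairs: (0,2), (1,3), (2,4)

α = atan 0.55 = 28.81°;  2α = 57.62°
n_0 = (-0.1087, +0.9941)
n_1 = (-0.9111, +0.4122)
n_2 = (-0.5440, -0.8391)
n_3 = (+0.9908, -0.1350)
n_4 = (+0.7700, +0.6380)
  (0,1): δ = 120.59°  ·
  (0,2): δ = 39.20°  ✓
  (0,3): δ = 76.00°  ·
  (0,4): δ = 123.40°  ·
  (1,2): δ = 98.61°  ·
  (1,3): δ = 16.59°  ✓
  (1,4): δ = 63.99°  ·
  (2,3): δ = 64.80°  ·
  (2,4): δ = 17.40°  ✓
  (3,4): δ = 132.60°  ·
antipodal pairs: 3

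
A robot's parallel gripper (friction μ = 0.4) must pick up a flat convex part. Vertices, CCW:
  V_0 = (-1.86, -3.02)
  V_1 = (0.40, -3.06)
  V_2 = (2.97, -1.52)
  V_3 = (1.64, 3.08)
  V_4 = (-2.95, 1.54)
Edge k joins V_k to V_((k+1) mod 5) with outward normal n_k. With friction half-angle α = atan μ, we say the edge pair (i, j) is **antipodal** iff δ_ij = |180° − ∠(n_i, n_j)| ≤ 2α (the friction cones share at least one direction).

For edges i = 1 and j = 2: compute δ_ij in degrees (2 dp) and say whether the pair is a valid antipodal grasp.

δ = 104.80°, invalid

α = atan 0.4 = 21.80°;  2α = 43.60°
edge 1: e_1 = (+2.57, +1.54);  n_1 = (+0.5140, -0.8578)
edge 2: e_2 = (-1.33, +4.60);  n_2 = (+0.9607, +0.2778)
∠(n_1, n_2) = 75.20°
δ = |180° − 75.20°| = 104.80°
104.80° > 2α = 43.60°  →  invalid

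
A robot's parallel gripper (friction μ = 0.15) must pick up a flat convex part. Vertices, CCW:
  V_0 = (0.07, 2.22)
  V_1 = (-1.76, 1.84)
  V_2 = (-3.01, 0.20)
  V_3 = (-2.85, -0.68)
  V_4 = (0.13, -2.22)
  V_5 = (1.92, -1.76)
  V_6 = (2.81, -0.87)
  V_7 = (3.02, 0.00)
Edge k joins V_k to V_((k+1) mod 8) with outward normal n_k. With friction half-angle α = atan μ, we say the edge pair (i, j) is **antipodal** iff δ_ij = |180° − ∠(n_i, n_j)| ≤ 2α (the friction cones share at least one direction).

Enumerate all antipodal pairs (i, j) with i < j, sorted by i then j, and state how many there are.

count = 3; pairs: (0,4), (1,5), (3,7)

α = atan 0.15 = 8.53°;  2α = 17.06°
n_0 = (-0.2033, +0.9791)
n_1 = (-0.7953, +0.6062)
n_2 = (-0.9839, -0.1789)
n_3 = (-0.4591, -0.8884)
n_4 = (+0.2489, -0.9685)
n_5 = (+0.7071, -0.7071)
n_6 = (+0.9721, -0.2346)
n_7 = (+0.6013, +0.7990)
  (0,1): δ = 139.05°  ·
  (0,2): δ = 91.43°  ·
  (0,3): δ = 39.06°  ·
  (0,4): δ = 2.68°  ✓
  (0,5): δ = 33.27°  ·
  (0,6): δ = 64.70°  ·
  (0,7): δ = 131.31°  ·
  (1,2): δ = 132.38°  ·
  (1,3): δ = 80.01°  ·
  (1,4): δ = 38.27°  ·
  (1,5): δ = 7.69°  ✓
  (1,6): δ = 23.74°  ·
  (1,7): δ = 90.35°  ·
  (2,3): δ = 127.63°  ·
  (2,4): δ = 85.89°  ·
  (2,5): δ = 55.30°  ·
  (2,6): δ = 23.88°  ·
  (2,7): δ = 42.73°  ·
  (3,4): δ = 138.26°  ·
  (3,5): δ = 107.67°  ·
  (3,6): δ = 76.24°  ·
  (3,7): δ = 9.63°  ✓
  (4,5): δ = 149.41°  ·
  (4,6): δ = 117.98°  ·
  (4,7): δ = 51.38°  ·
  (5,6): δ = 148.57°  ·
  (5,7): δ = 81.96°  ·
  (6,7): δ = 113.39°  ·
antipodal pairs: 3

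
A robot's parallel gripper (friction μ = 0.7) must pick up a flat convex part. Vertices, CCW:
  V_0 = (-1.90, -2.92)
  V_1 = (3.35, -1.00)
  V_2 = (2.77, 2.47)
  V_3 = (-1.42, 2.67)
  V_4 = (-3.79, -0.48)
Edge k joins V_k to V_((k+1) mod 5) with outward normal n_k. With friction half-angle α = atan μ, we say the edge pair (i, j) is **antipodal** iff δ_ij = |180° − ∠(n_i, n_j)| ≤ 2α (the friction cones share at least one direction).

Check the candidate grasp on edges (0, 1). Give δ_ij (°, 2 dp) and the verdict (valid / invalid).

δ = 100.60°, invalid

α = atan 0.7 = 34.99°;  2α = 69.98°
edge 0: e_0 = (+5.25, +1.92);  n_0 = (+0.3435, -0.9392)
edge 1: e_1 = (-0.58, +3.47);  n_1 = (+0.9863, +0.1649)
∠(n_0, n_1) = 79.40°
δ = |180° − 79.40°| = 100.60°
100.60° > 2α = 69.98°  →  invalid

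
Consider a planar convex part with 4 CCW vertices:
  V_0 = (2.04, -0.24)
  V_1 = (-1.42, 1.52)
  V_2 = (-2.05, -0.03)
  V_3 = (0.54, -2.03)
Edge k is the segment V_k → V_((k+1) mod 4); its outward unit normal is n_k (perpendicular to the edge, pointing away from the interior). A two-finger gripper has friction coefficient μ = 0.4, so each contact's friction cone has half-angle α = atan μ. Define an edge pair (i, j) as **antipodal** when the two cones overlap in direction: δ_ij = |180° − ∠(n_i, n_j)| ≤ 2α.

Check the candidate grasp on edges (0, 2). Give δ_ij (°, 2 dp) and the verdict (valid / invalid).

δ = 10.71°, valid

α = atan 0.4 = 21.80°;  2α = 43.60°
edge 0: e_0 = (-3.46, +1.76);  n_0 = (+0.4534, +0.8913)
edge 2: e_2 = (+2.59, -2.00);  n_2 = (-0.6112, -0.7915)
∠(n_0, n_2) = 169.29°
δ = |180° − 169.29°| = 10.71°
10.71° ≤ 2α = 43.60°  →  valid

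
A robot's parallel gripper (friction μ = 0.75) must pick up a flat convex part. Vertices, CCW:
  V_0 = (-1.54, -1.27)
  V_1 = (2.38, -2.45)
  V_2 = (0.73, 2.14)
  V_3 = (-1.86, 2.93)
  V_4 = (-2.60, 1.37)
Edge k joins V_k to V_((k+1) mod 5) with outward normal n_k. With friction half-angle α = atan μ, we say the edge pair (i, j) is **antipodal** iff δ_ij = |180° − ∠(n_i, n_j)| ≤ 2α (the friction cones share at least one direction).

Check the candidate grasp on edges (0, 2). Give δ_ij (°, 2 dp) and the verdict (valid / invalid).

δ = 0.21°, valid

α = atan 0.75 = 36.87°;  2α = 73.74°
edge 0: e_0 = (+3.92, -1.18);  n_0 = (-0.2882, -0.9576)
edge 2: e_2 = (-2.59, +0.79);  n_2 = (+0.2917, +0.9565)
∠(n_0, n_2) = 179.79°
δ = |180° − 179.79°| = 0.21°
0.21° ≤ 2α = 73.74°  →  valid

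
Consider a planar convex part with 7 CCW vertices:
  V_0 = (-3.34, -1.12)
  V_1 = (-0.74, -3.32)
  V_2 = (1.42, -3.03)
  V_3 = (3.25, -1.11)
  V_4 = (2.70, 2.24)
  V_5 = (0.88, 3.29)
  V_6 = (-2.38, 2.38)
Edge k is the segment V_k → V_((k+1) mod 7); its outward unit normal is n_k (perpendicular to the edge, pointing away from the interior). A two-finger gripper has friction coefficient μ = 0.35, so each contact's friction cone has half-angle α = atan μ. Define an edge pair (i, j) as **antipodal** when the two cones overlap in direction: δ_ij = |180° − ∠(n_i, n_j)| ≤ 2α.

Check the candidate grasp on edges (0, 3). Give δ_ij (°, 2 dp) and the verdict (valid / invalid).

α = atan 0.35 = 19.29°;  2α = 38.58°
edge 0: e_0 = (+2.60, -2.20);  n_0 = (-0.6459, -0.7634)
edge 3: e_3 = (-0.55, +3.35);  n_3 = (+0.9868, +0.1620)
∠(n_0, n_3) = 139.56°
δ = |180° − 139.56°| = 40.44°
40.44° > 2α = 38.58°  →  invalid

δ = 40.44°, invalid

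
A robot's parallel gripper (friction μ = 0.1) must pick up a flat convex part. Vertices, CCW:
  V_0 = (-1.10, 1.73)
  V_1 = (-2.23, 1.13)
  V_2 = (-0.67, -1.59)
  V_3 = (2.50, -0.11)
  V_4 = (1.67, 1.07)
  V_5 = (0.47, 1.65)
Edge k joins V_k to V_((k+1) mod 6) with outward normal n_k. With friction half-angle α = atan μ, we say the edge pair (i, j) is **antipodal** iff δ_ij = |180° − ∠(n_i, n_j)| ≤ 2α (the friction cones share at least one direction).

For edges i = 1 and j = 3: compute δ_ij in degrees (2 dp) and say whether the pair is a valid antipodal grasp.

α = atan 0.1 = 5.71°;  2α = 11.42°
edge 1: e_1 = (+1.56, -2.72);  n_1 = (-0.8675, -0.4975)
edge 3: e_3 = (-0.83, +1.18);  n_3 = (+0.8179, +0.5753)
∠(n_1, n_3) = 174.71°
δ = |180° − 174.71°| = 5.29°
5.29° ≤ 2α = 11.42°  →  valid

δ = 5.29°, valid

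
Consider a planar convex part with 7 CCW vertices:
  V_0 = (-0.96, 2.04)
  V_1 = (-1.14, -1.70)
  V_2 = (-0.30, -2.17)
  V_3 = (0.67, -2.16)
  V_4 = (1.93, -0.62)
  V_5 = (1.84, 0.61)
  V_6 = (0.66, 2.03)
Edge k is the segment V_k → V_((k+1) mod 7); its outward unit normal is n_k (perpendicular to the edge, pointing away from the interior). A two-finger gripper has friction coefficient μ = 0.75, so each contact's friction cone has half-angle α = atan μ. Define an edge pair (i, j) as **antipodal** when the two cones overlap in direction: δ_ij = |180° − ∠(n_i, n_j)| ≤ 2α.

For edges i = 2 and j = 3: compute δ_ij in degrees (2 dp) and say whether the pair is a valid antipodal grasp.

α = atan 0.75 = 36.87°;  2α = 73.74°
edge 2: e_2 = (+0.97, +0.01);  n_2 = (+0.0103, -0.9999)
edge 3: e_3 = (+1.26, +1.54);  n_3 = (+0.7740, -0.6332)
∠(n_2, n_3) = 50.12°
δ = |180° − 50.12°| = 129.88°
129.88° > 2α = 73.74°  →  invalid

δ = 129.88°, invalid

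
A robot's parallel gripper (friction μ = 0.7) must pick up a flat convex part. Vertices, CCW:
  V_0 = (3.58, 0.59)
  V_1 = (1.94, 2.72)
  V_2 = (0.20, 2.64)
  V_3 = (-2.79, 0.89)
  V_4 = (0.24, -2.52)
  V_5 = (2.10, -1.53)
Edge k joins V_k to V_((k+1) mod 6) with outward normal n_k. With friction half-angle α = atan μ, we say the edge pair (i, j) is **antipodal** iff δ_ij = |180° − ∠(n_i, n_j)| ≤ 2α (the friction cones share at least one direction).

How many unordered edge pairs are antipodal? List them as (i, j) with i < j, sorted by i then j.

count = 6; pairs: (0,3), (1,3), (1,4), (1,5), (2,4), (2,5)

α = atan 0.7 = 34.99°;  2α = 69.98°
n_0 = (+0.7923, +0.6101)
n_1 = (-0.0459, +0.9989)
n_2 = (-0.5051, +0.8630)
n_3 = (-0.7475, -0.6642)
n_4 = (+0.4698, -0.8827)
n_5 = (+0.8200, -0.5724)
  (0,1): δ = 124.96°  ·
  (0,2): δ = 97.25°  ·
  (0,3): δ = 4.03°  ✓
  (0,4): δ = 80.43°  ·
  (0,5): δ = 107.49°  ·
  (1,2): δ = 152.29°  ·
  (1,3): δ = 51.01°  ✓
  (1,4): δ = 25.39°  ✓
  (1,5): δ = 52.45°  ✓
  (2,3): δ = 78.72°  ·
  (2,4): δ = 2.32°  ✓
  (2,5): δ = 24.74°  ✓
  (3,4): δ = 103.60°  ·
  (3,5): δ = 76.54°  ·
  (4,5): δ = 152.94°  ·
antipodal pairs: 6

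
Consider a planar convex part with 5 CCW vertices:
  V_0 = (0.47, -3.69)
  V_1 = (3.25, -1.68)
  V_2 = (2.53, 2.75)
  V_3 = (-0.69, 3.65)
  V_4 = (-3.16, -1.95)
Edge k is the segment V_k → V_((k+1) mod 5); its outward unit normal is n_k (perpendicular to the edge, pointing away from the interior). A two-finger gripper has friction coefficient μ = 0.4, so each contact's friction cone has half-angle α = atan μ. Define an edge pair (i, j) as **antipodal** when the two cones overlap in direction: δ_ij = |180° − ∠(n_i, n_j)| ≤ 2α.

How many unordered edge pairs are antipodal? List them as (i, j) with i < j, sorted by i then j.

α = atan 0.4 = 21.80°;  2α = 43.60°
n_0 = (+0.5859, -0.8104)
n_1 = (+0.9870, +0.1604)
n_2 = (+0.2692, +0.9631)
n_3 = (-0.9150, +0.4036)
n_4 = (-0.4322, -0.9018)
  (0,1): δ = 116.64°  ·
  (0,2): δ = 51.48°  ·
  (0,3): δ = 30.33°  ✓
  (0,4): δ = 118.52°  ·
  (1,2): δ = 114.85°  ·
  (1,3): δ = 33.03°  ✓
  (1,4): δ = 55.16°  ·
  (2,3): δ = 98.19°  ·
  (2,4): δ = 9.99°  ✓
  (3,4): δ = 91.81°  ·
antipodal pairs: 3

count = 3; pairs: (0,3), (1,3), (2,4)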